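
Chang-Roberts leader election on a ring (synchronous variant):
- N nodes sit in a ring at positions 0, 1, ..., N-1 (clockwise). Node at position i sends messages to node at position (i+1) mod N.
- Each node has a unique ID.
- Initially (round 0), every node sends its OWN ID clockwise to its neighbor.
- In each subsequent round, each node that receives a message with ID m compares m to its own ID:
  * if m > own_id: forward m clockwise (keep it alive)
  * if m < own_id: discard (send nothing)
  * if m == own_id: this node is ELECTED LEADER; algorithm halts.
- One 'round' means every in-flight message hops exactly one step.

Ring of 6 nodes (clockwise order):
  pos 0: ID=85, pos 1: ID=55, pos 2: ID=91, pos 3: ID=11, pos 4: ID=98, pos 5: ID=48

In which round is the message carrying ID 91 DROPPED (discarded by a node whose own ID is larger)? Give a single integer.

Answer: 2

Derivation:
Round 1: pos1(id55) recv 85: fwd; pos2(id91) recv 55: drop; pos3(id11) recv 91: fwd; pos4(id98) recv 11: drop; pos5(id48) recv 98: fwd; pos0(id85) recv 48: drop
Round 2: pos2(id91) recv 85: drop; pos4(id98) recv 91: drop; pos0(id85) recv 98: fwd
Round 3: pos1(id55) recv 98: fwd
Round 4: pos2(id91) recv 98: fwd
Round 5: pos3(id11) recv 98: fwd
Round 6: pos4(id98) recv 98: ELECTED
Message ID 91 originates at pos 2; dropped at pos 4 in round 2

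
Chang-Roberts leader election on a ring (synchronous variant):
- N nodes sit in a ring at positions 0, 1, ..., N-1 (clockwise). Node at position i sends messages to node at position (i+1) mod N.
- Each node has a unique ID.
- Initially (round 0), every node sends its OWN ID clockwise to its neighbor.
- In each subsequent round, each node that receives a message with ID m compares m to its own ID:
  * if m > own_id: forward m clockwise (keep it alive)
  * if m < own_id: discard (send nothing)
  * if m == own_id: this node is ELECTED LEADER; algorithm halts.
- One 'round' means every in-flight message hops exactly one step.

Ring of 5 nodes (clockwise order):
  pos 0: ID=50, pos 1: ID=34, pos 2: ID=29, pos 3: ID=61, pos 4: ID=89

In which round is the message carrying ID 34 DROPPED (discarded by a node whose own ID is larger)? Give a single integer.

Answer: 2

Derivation:
Round 1: pos1(id34) recv 50: fwd; pos2(id29) recv 34: fwd; pos3(id61) recv 29: drop; pos4(id89) recv 61: drop; pos0(id50) recv 89: fwd
Round 2: pos2(id29) recv 50: fwd; pos3(id61) recv 34: drop; pos1(id34) recv 89: fwd
Round 3: pos3(id61) recv 50: drop; pos2(id29) recv 89: fwd
Round 4: pos3(id61) recv 89: fwd
Round 5: pos4(id89) recv 89: ELECTED
Message ID 34 originates at pos 1; dropped at pos 3 in round 2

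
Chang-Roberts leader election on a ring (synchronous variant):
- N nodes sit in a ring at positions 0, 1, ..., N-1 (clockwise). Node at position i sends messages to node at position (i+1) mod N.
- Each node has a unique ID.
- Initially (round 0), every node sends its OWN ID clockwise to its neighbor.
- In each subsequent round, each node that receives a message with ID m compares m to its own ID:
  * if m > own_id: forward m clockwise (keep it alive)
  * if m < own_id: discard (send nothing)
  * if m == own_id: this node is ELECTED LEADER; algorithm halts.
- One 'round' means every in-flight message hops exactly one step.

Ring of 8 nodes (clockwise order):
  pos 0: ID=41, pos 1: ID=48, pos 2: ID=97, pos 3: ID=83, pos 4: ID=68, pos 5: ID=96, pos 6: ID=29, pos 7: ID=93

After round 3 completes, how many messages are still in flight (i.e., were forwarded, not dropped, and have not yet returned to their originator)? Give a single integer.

Answer: 2

Derivation:
Round 1: pos1(id48) recv 41: drop; pos2(id97) recv 48: drop; pos3(id83) recv 97: fwd; pos4(id68) recv 83: fwd; pos5(id96) recv 68: drop; pos6(id29) recv 96: fwd; pos7(id93) recv 29: drop; pos0(id41) recv 93: fwd
Round 2: pos4(id68) recv 97: fwd; pos5(id96) recv 83: drop; pos7(id93) recv 96: fwd; pos1(id48) recv 93: fwd
Round 3: pos5(id96) recv 97: fwd; pos0(id41) recv 96: fwd; pos2(id97) recv 93: drop
After round 3: 2 messages still in flight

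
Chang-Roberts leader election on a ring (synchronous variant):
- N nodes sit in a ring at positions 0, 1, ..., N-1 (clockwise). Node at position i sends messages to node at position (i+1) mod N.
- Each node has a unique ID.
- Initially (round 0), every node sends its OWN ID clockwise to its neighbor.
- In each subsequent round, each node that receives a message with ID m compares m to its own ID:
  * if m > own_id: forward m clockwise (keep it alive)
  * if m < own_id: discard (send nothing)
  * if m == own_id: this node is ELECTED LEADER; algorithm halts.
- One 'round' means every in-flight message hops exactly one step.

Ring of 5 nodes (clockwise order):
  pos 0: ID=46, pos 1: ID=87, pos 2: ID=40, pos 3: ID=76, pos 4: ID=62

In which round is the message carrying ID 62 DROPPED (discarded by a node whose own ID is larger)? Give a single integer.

Answer: 2

Derivation:
Round 1: pos1(id87) recv 46: drop; pos2(id40) recv 87: fwd; pos3(id76) recv 40: drop; pos4(id62) recv 76: fwd; pos0(id46) recv 62: fwd
Round 2: pos3(id76) recv 87: fwd; pos0(id46) recv 76: fwd; pos1(id87) recv 62: drop
Round 3: pos4(id62) recv 87: fwd; pos1(id87) recv 76: drop
Round 4: pos0(id46) recv 87: fwd
Round 5: pos1(id87) recv 87: ELECTED
Message ID 62 originates at pos 4; dropped at pos 1 in round 2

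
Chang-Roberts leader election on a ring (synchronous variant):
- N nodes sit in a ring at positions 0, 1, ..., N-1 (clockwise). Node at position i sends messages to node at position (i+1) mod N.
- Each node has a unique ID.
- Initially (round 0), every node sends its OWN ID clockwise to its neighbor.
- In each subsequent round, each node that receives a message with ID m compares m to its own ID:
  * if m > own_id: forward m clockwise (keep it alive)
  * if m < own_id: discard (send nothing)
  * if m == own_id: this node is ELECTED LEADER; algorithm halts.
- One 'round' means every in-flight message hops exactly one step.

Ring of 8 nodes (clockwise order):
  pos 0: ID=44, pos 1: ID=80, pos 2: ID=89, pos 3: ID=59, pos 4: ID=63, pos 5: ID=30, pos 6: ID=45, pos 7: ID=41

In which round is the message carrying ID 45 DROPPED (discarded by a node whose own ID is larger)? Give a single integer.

Answer: 3

Derivation:
Round 1: pos1(id80) recv 44: drop; pos2(id89) recv 80: drop; pos3(id59) recv 89: fwd; pos4(id63) recv 59: drop; pos5(id30) recv 63: fwd; pos6(id45) recv 30: drop; pos7(id41) recv 45: fwd; pos0(id44) recv 41: drop
Round 2: pos4(id63) recv 89: fwd; pos6(id45) recv 63: fwd; pos0(id44) recv 45: fwd
Round 3: pos5(id30) recv 89: fwd; pos7(id41) recv 63: fwd; pos1(id80) recv 45: drop
Round 4: pos6(id45) recv 89: fwd; pos0(id44) recv 63: fwd
Round 5: pos7(id41) recv 89: fwd; pos1(id80) recv 63: drop
Round 6: pos0(id44) recv 89: fwd
Round 7: pos1(id80) recv 89: fwd
Round 8: pos2(id89) recv 89: ELECTED
Message ID 45 originates at pos 6; dropped at pos 1 in round 3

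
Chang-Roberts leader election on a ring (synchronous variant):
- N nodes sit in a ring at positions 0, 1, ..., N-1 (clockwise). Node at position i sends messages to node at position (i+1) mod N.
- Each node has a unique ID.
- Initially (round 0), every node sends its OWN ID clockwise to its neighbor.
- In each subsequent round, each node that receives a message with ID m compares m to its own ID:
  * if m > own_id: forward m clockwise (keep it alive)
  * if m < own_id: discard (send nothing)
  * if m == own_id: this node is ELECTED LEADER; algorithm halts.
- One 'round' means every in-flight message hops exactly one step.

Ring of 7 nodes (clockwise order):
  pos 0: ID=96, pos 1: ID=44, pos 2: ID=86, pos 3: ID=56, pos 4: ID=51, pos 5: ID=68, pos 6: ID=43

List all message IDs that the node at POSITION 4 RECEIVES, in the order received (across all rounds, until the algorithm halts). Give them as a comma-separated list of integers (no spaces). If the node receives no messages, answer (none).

Answer: 56,86,96

Derivation:
Round 1: pos1(id44) recv 96: fwd; pos2(id86) recv 44: drop; pos3(id56) recv 86: fwd; pos4(id51) recv 56: fwd; pos5(id68) recv 51: drop; pos6(id43) recv 68: fwd; pos0(id96) recv 43: drop
Round 2: pos2(id86) recv 96: fwd; pos4(id51) recv 86: fwd; pos5(id68) recv 56: drop; pos0(id96) recv 68: drop
Round 3: pos3(id56) recv 96: fwd; pos5(id68) recv 86: fwd
Round 4: pos4(id51) recv 96: fwd; pos6(id43) recv 86: fwd
Round 5: pos5(id68) recv 96: fwd; pos0(id96) recv 86: drop
Round 6: pos6(id43) recv 96: fwd
Round 7: pos0(id96) recv 96: ELECTED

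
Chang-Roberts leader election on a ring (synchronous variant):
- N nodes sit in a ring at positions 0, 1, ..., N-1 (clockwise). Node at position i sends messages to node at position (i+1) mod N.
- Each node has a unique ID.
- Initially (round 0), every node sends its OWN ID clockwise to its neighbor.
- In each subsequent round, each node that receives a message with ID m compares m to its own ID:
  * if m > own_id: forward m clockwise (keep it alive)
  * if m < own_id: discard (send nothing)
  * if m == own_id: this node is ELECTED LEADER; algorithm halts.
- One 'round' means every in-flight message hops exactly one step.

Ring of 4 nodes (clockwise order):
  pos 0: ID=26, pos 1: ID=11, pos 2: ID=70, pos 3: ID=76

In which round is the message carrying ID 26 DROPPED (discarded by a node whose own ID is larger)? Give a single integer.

Answer: 2

Derivation:
Round 1: pos1(id11) recv 26: fwd; pos2(id70) recv 11: drop; pos3(id76) recv 70: drop; pos0(id26) recv 76: fwd
Round 2: pos2(id70) recv 26: drop; pos1(id11) recv 76: fwd
Round 3: pos2(id70) recv 76: fwd
Round 4: pos3(id76) recv 76: ELECTED
Message ID 26 originates at pos 0; dropped at pos 2 in round 2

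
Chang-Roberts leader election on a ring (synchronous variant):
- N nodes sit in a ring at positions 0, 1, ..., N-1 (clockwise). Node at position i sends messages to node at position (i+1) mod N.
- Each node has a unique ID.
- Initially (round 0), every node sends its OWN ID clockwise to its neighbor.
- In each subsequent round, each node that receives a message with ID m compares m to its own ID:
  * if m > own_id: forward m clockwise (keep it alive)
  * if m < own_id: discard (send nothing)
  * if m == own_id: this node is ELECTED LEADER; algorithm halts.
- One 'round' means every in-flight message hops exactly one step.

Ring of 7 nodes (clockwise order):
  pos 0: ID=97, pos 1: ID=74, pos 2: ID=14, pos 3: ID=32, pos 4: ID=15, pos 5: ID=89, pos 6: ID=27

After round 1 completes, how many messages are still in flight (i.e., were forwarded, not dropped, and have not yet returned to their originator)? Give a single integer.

Answer: 4

Derivation:
Round 1: pos1(id74) recv 97: fwd; pos2(id14) recv 74: fwd; pos3(id32) recv 14: drop; pos4(id15) recv 32: fwd; pos5(id89) recv 15: drop; pos6(id27) recv 89: fwd; pos0(id97) recv 27: drop
After round 1: 4 messages still in flight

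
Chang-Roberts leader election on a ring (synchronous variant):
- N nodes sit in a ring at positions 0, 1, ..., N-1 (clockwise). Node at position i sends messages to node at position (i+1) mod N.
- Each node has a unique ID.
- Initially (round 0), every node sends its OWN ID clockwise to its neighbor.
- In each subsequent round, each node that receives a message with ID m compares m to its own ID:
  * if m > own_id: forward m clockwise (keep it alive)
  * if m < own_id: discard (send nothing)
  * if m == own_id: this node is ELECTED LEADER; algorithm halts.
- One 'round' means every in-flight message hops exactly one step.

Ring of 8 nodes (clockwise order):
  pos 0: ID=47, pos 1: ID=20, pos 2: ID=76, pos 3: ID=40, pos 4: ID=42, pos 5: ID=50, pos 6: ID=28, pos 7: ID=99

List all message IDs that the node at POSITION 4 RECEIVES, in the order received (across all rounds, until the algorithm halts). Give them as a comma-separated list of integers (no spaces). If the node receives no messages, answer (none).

Answer: 40,76,99

Derivation:
Round 1: pos1(id20) recv 47: fwd; pos2(id76) recv 20: drop; pos3(id40) recv 76: fwd; pos4(id42) recv 40: drop; pos5(id50) recv 42: drop; pos6(id28) recv 50: fwd; pos7(id99) recv 28: drop; pos0(id47) recv 99: fwd
Round 2: pos2(id76) recv 47: drop; pos4(id42) recv 76: fwd; pos7(id99) recv 50: drop; pos1(id20) recv 99: fwd
Round 3: pos5(id50) recv 76: fwd; pos2(id76) recv 99: fwd
Round 4: pos6(id28) recv 76: fwd; pos3(id40) recv 99: fwd
Round 5: pos7(id99) recv 76: drop; pos4(id42) recv 99: fwd
Round 6: pos5(id50) recv 99: fwd
Round 7: pos6(id28) recv 99: fwd
Round 8: pos7(id99) recv 99: ELECTED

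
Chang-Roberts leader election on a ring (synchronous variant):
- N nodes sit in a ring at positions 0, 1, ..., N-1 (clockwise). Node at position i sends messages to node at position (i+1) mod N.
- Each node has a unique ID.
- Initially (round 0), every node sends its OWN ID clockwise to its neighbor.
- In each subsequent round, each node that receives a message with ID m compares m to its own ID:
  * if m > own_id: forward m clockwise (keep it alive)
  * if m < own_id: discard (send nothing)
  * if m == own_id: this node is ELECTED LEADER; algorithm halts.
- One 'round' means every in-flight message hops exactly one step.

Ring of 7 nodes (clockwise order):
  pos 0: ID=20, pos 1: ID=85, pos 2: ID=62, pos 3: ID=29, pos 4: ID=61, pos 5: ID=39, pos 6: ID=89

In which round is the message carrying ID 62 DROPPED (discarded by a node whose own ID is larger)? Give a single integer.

Answer: 4

Derivation:
Round 1: pos1(id85) recv 20: drop; pos2(id62) recv 85: fwd; pos3(id29) recv 62: fwd; pos4(id61) recv 29: drop; pos5(id39) recv 61: fwd; pos6(id89) recv 39: drop; pos0(id20) recv 89: fwd
Round 2: pos3(id29) recv 85: fwd; pos4(id61) recv 62: fwd; pos6(id89) recv 61: drop; pos1(id85) recv 89: fwd
Round 3: pos4(id61) recv 85: fwd; pos5(id39) recv 62: fwd; pos2(id62) recv 89: fwd
Round 4: pos5(id39) recv 85: fwd; pos6(id89) recv 62: drop; pos3(id29) recv 89: fwd
Round 5: pos6(id89) recv 85: drop; pos4(id61) recv 89: fwd
Round 6: pos5(id39) recv 89: fwd
Round 7: pos6(id89) recv 89: ELECTED
Message ID 62 originates at pos 2; dropped at pos 6 in round 4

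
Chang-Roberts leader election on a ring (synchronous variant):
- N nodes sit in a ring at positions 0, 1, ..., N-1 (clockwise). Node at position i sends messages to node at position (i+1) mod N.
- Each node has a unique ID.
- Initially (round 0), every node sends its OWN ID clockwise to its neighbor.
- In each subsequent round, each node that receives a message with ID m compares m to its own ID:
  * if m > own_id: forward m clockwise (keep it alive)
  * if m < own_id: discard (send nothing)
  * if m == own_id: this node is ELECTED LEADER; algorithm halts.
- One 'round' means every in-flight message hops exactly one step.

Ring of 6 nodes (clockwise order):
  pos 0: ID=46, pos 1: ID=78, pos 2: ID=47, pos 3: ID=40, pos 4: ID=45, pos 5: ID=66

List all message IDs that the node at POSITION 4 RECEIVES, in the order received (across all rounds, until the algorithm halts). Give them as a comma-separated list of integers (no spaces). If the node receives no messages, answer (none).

Answer: 40,47,78

Derivation:
Round 1: pos1(id78) recv 46: drop; pos2(id47) recv 78: fwd; pos3(id40) recv 47: fwd; pos4(id45) recv 40: drop; pos5(id66) recv 45: drop; pos0(id46) recv 66: fwd
Round 2: pos3(id40) recv 78: fwd; pos4(id45) recv 47: fwd; pos1(id78) recv 66: drop
Round 3: pos4(id45) recv 78: fwd; pos5(id66) recv 47: drop
Round 4: pos5(id66) recv 78: fwd
Round 5: pos0(id46) recv 78: fwd
Round 6: pos1(id78) recv 78: ELECTED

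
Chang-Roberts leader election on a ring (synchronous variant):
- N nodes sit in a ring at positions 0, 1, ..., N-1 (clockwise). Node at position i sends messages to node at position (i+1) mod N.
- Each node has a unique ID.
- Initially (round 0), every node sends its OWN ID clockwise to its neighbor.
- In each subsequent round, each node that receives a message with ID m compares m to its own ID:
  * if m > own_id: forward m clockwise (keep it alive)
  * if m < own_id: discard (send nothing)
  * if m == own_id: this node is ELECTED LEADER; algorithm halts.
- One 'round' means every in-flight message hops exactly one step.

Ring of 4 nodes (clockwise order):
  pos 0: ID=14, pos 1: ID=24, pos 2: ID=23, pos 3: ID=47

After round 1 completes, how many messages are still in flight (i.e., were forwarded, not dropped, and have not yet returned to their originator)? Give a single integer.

Round 1: pos1(id24) recv 14: drop; pos2(id23) recv 24: fwd; pos3(id47) recv 23: drop; pos0(id14) recv 47: fwd
After round 1: 2 messages still in flight

Answer: 2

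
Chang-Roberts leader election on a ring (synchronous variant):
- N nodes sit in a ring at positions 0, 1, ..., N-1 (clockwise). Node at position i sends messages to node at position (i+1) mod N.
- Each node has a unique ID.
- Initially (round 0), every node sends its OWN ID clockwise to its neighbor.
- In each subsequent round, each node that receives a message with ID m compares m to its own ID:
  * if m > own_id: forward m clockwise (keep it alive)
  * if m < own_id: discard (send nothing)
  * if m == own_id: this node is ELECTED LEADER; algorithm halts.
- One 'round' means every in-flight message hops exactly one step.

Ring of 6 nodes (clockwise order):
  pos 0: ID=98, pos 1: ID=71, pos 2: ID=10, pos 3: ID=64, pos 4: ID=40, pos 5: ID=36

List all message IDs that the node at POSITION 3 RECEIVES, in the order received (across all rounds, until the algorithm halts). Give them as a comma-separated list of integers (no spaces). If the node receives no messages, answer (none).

Answer: 10,71,98

Derivation:
Round 1: pos1(id71) recv 98: fwd; pos2(id10) recv 71: fwd; pos3(id64) recv 10: drop; pos4(id40) recv 64: fwd; pos5(id36) recv 40: fwd; pos0(id98) recv 36: drop
Round 2: pos2(id10) recv 98: fwd; pos3(id64) recv 71: fwd; pos5(id36) recv 64: fwd; pos0(id98) recv 40: drop
Round 3: pos3(id64) recv 98: fwd; pos4(id40) recv 71: fwd; pos0(id98) recv 64: drop
Round 4: pos4(id40) recv 98: fwd; pos5(id36) recv 71: fwd
Round 5: pos5(id36) recv 98: fwd; pos0(id98) recv 71: drop
Round 6: pos0(id98) recv 98: ELECTED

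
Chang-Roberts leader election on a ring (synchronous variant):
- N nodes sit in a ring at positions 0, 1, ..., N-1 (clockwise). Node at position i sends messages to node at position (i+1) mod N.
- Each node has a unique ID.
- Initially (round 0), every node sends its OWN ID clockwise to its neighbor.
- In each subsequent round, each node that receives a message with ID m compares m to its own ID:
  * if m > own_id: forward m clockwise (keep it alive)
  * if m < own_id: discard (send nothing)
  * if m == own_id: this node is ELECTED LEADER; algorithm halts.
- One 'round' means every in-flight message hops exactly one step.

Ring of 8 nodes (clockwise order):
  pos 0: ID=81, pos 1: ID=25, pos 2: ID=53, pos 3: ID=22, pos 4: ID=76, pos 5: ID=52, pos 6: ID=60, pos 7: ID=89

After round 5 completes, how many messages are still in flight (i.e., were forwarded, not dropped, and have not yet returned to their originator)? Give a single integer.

Round 1: pos1(id25) recv 81: fwd; pos2(id53) recv 25: drop; pos3(id22) recv 53: fwd; pos4(id76) recv 22: drop; pos5(id52) recv 76: fwd; pos6(id60) recv 52: drop; pos7(id89) recv 60: drop; pos0(id81) recv 89: fwd
Round 2: pos2(id53) recv 81: fwd; pos4(id76) recv 53: drop; pos6(id60) recv 76: fwd; pos1(id25) recv 89: fwd
Round 3: pos3(id22) recv 81: fwd; pos7(id89) recv 76: drop; pos2(id53) recv 89: fwd
Round 4: pos4(id76) recv 81: fwd; pos3(id22) recv 89: fwd
Round 5: pos5(id52) recv 81: fwd; pos4(id76) recv 89: fwd
After round 5: 2 messages still in flight

Answer: 2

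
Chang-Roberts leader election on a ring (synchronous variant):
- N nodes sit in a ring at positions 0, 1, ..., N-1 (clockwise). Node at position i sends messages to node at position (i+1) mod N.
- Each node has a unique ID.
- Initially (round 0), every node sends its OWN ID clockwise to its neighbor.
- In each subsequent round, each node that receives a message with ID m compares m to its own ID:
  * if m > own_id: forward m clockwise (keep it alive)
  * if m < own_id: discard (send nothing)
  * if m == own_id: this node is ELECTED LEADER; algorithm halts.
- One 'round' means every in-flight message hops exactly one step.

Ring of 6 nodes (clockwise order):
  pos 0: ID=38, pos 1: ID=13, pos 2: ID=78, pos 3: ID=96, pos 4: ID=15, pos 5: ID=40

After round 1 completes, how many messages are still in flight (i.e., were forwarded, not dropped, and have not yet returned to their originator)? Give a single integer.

Round 1: pos1(id13) recv 38: fwd; pos2(id78) recv 13: drop; pos3(id96) recv 78: drop; pos4(id15) recv 96: fwd; pos5(id40) recv 15: drop; pos0(id38) recv 40: fwd
After round 1: 3 messages still in flight

Answer: 3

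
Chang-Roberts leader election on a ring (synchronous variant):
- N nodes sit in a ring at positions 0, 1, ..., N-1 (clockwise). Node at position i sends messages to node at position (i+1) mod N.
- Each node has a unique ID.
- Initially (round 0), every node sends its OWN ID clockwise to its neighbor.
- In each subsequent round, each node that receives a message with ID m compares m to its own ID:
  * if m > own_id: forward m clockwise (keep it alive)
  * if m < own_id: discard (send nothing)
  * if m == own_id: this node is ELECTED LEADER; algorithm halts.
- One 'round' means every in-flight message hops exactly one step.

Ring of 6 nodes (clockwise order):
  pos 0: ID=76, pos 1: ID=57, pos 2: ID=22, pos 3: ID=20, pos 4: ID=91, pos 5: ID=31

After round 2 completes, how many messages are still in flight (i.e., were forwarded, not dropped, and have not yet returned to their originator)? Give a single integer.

Round 1: pos1(id57) recv 76: fwd; pos2(id22) recv 57: fwd; pos3(id20) recv 22: fwd; pos4(id91) recv 20: drop; pos5(id31) recv 91: fwd; pos0(id76) recv 31: drop
Round 2: pos2(id22) recv 76: fwd; pos3(id20) recv 57: fwd; pos4(id91) recv 22: drop; pos0(id76) recv 91: fwd
After round 2: 3 messages still in flight

Answer: 3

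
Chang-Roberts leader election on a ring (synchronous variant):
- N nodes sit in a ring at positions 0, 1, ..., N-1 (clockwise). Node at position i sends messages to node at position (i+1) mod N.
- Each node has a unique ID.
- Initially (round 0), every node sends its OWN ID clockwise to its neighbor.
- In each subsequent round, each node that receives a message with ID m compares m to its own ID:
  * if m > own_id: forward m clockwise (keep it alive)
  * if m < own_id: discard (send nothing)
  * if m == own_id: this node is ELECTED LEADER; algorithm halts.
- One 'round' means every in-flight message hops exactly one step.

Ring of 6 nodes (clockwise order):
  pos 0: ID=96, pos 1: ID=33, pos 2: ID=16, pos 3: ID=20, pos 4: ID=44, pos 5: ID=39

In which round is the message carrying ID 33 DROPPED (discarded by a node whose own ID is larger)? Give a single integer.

Round 1: pos1(id33) recv 96: fwd; pos2(id16) recv 33: fwd; pos3(id20) recv 16: drop; pos4(id44) recv 20: drop; pos5(id39) recv 44: fwd; pos0(id96) recv 39: drop
Round 2: pos2(id16) recv 96: fwd; pos3(id20) recv 33: fwd; pos0(id96) recv 44: drop
Round 3: pos3(id20) recv 96: fwd; pos4(id44) recv 33: drop
Round 4: pos4(id44) recv 96: fwd
Round 5: pos5(id39) recv 96: fwd
Round 6: pos0(id96) recv 96: ELECTED
Message ID 33 originates at pos 1; dropped at pos 4 in round 3

Answer: 3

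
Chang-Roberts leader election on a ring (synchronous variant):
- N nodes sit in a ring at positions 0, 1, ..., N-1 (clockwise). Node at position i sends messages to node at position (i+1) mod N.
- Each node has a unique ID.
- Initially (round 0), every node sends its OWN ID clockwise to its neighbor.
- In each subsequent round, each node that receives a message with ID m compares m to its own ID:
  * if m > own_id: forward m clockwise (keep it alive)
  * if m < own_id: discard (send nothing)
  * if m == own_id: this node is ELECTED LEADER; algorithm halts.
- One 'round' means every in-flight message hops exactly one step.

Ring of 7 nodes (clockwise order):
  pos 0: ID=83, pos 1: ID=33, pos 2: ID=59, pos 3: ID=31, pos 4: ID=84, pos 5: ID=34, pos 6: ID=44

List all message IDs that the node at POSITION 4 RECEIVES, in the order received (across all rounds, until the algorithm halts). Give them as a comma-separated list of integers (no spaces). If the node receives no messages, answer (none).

Round 1: pos1(id33) recv 83: fwd; pos2(id59) recv 33: drop; pos3(id31) recv 59: fwd; pos4(id84) recv 31: drop; pos5(id34) recv 84: fwd; pos6(id44) recv 34: drop; pos0(id83) recv 44: drop
Round 2: pos2(id59) recv 83: fwd; pos4(id84) recv 59: drop; pos6(id44) recv 84: fwd
Round 3: pos3(id31) recv 83: fwd; pos0(id83) recv 84: fwd
Round 4: pos4(id84) recv 83: drop; pos1(id33) recv 84: fwd
Round 5: pos2(id59) recv 84: fwd
Round 6: pos3(id31) recv 84: fwd
Round 7: pos4(id84) recv 84: ELECTED

Answer: 31,59,83,84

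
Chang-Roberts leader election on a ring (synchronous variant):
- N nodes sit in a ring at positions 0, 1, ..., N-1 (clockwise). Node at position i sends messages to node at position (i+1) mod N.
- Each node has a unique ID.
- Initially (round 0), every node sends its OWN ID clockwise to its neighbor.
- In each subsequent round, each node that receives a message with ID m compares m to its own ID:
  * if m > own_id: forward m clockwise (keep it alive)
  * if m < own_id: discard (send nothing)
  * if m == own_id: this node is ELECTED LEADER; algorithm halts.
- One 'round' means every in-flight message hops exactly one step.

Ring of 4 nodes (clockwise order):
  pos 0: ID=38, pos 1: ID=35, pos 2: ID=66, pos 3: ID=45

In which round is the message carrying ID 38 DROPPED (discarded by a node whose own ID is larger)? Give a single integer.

Round 1: pos1(id35) recv 38: fwd; pos2(id66) recv 35: drop; pos3(id45) recv 66: fwd; pos0(id38) recv 45: fwd
Round 2: pos2(id66) recv 38: drop; pos0(id38) recv 66: fwd; pos1(id35) recv 45: fwd
Round 3: pos1(id35) recv 66: fwd; pos2(id66) recv 45: drop
Round 4: pos2(id66) recv 66: ELECTED
Message ID 38 originates at pos 0; dropped at pos 2 in round 2

Answer: 2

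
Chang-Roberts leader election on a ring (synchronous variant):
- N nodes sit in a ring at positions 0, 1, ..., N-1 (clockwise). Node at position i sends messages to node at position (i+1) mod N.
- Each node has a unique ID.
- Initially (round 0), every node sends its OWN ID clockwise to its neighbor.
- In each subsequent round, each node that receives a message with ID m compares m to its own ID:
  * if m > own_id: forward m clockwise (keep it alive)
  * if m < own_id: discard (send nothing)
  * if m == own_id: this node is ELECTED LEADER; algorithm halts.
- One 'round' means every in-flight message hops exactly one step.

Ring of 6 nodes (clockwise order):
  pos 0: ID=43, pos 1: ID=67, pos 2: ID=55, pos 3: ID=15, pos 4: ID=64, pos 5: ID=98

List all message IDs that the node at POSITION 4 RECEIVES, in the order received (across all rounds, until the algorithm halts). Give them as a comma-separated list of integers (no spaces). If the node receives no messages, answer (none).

Round 1: pos1(id67) recv 43: drop; pos2(id55) recv 67: fwd; pos3(id15) recv 55: fwd; pos4(id64) recv 15: drop; pos5(id98) recv 64: drop; pos0(id43) recv 98: fwd
Round 2: pos3(id15) recv 67: fwd; pos4(id64) recv 55: drop; pos1(id67) recv 98: fwd
Round 3: pos4(id64) recv 67: fwd; pos2(id55) recv 98: fwd
Round 4: pos5(id98) recv 67: drop; pos3(id15) recv 98: fwd
Round 5: pos4(id64) recv 98: fwd
Round 6: pos5(id98) recv 98: ELECTED

Answer: 15,55,67,98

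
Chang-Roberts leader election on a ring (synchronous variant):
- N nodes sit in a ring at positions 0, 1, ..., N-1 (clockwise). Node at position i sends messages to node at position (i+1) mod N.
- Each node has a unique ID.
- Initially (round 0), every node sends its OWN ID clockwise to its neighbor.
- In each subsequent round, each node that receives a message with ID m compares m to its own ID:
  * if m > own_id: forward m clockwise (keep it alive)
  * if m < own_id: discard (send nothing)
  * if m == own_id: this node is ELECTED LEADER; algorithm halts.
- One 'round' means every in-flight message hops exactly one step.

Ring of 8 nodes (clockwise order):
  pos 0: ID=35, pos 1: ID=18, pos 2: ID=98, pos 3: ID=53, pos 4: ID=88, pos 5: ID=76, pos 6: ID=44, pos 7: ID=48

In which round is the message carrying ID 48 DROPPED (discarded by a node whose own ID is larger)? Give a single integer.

Round 1: pos1(id18) recv 35: fwd; pos2(id98) recv 18: drop; pos3(id53) recv 98: fwd; pos4(id88) recv 53: drop; pos5(id76) recv 88: fwd; pos6(id44) recv 76: fwd; pos7(id48) recv 44: drop; pos0(id35) recv 48: fwd
Round 2: pos2(id98) recv 35: drop; pos4(id88) recv 98: fwd; pos6(id44) recv 88: fwd; pos7(id48) recv 76: fwd; pos1(id18) recv 48: fwd
Round 3: pos5(id76) recv 98: fwd; pos7(id48) recv 88: fwd; pos0(id35) recv 76: fwd; pos2(id98) recv 48: drop
Round 4: pos6(id44) recv 98: fwd; pos0(id35) recv 88: fwd; pos1(id18) recv 76: fwd
Round 5: pos7(id48) recv 98: fwd; pos1(id18) recv 88: fwd; pos2(id98) recv 76: drop
Round 6: pos0(id35) recv 98: fwd; pos2(id98) recv 88: drop
Round 7: pos1(id18) recv 98: fwd
Round 8: pos2(id98) recv 98: ELECTED
Message ID 48 originates at pos 7; dropped at pos 2 in round 3

Answer: 3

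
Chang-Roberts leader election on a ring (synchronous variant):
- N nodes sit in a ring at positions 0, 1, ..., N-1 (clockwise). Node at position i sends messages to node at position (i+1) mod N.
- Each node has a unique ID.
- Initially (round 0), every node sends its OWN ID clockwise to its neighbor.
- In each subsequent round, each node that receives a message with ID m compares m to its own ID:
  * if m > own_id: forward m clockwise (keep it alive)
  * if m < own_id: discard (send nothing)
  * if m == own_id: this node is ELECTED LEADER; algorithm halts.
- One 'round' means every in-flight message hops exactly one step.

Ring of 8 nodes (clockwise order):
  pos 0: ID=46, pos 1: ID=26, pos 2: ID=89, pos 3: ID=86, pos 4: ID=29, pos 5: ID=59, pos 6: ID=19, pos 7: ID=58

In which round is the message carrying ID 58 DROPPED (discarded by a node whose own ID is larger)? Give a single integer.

Answer: 3

Derivation:
Round 1: pos1(id26) recv 46: fwd; pos2(id89) recv 26: drop; pos3(id86) recv 89: fwd; pos4(id29) recv 86: fwd; pos5(id59) recv 29: drop; pos6(id19) recv 59: fwd; pos7(id58) recv 19: drop; pos0(id46) recv 58: fwd
Round 2: pos2(id89) recv 46: drop; pos4(id29) recv 89: fwd; pos5(id59) recv 86: fwd; pos7(id58) recv 59: fwd; pos1(id26) recv 58: fwd
Round 3: pos5(id59) recv 89: fwd; pos6(id19) recv 86: fwd; pos0(id46) recv 59: fwd; pos2(id89) recv 58: drop
Round 4: pos6(id19) recv 89: fwd; pos7(id58) recv 86: fwd; pos1(id26) recv 59: fwd
Round 5: pos7(id58) recv 89: fwd; pos0(id46) recv 86: fwd; pos2(id89) recv 59: drop
Round 6: pos0(id46) recv 89: fwd; pos1(id26) recv 86: fwd
Round 7: pos1(id26) recv 89: fwd; pos2(id89) recv 86: drop
Round 8: pos2(id89) recv 89: ELECTED
Message ID 58 originates at pos 7; dropped at pos 2 in round 3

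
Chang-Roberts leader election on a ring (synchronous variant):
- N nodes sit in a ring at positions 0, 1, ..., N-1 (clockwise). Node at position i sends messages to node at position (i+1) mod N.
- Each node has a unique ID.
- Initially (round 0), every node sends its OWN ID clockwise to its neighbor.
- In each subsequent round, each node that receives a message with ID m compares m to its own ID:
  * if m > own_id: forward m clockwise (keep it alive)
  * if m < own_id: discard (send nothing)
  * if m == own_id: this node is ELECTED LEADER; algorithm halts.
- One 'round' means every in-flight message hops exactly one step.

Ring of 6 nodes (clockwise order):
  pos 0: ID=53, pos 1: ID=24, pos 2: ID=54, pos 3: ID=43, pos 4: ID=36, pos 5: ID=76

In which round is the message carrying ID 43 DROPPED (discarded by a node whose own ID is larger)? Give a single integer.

Answer: 2

Derivation:
Round 1: pos1(id24) recv 53: fwd; pos2(id54) recv 24: drop; pos3(id43) recv 54: fwd; pos4(id36) recv 43: fwd; pos5(id76) recv 36: drop; pos0(id53) recv 76: fwd
Round 2: pos2(id54) recv 53: drop; pos4(id36) recv 54: fwd; pos5(id76) recv 43: drop; pos1(id24) recv 76: fwd
Round 3: pos5(id76) recv 54: drop; pos2(id54) recv 76: fwd
Round 4: pos3(id43) recv 76: fwd
Round 5: pos4(id36) recv 76: fwd
Round 6: pos5(id76) recv 76: ELECTED
Message ID 43 originates at pos 3; dropped at pos 5 in round 2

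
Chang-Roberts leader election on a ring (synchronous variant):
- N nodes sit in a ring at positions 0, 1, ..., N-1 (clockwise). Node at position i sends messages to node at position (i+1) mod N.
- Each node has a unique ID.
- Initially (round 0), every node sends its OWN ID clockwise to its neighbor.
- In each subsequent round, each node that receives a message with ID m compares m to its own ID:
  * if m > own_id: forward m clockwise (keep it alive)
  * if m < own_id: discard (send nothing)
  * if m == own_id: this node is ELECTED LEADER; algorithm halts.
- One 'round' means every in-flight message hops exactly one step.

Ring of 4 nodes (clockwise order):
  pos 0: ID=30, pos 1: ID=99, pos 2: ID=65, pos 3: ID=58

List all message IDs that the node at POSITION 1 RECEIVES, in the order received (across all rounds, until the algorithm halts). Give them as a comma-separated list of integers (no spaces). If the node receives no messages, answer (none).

Round 1: pos1(id99) recv 30: drop; pos2(id65) recv 99: fwd; pos3(id58) recv 65: fwd; pos0(id30) recv 58: fwd
Round 2: pos3(id58) recv 99: fwd; pos0(id30) recv 65: fwd; pos1(id99) recv 58: drop
Round 3: pos0(id30) recv 99: fwd; pos1(id99) recv 65: drop
Round 4: pos1(id99) recv 99: ELECTED

Answer: 30,58,65,99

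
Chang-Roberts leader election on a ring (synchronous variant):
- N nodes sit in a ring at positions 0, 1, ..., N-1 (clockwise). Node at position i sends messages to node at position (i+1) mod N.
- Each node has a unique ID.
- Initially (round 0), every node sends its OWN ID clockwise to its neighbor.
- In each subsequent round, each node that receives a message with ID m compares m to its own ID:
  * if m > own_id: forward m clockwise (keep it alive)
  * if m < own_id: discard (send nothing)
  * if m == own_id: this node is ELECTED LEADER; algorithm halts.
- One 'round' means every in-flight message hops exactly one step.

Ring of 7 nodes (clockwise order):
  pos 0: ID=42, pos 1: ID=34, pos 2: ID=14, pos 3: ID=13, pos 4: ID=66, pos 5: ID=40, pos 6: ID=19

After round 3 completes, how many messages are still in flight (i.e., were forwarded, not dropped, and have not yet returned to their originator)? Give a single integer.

Round 1: pos1(id34) recv 42: fwd; pos2(id14) recv 34: fwd; pos3(id13) recv 14: fwd; pos4(id66) recv 13: drop; pos5(id40) recv 66: fwd; pos6(id19) recv 40: fwd; pos0(id42) recv 19: drop
Round 2: pos2(id14) recv 42: fwd; pos3(id13) recv 34: fwd; pos4(id66) recv 14: drop; pos6(id19) recv 66: fwd; pos0(id42) recv 40: drop
Round 3: pos3(id13) recv 42: fwd; pos4(id66) recv 34: drop; pos0(id42) recv 66: fwd
After round 3: 2 messages still in flight

Answer: 2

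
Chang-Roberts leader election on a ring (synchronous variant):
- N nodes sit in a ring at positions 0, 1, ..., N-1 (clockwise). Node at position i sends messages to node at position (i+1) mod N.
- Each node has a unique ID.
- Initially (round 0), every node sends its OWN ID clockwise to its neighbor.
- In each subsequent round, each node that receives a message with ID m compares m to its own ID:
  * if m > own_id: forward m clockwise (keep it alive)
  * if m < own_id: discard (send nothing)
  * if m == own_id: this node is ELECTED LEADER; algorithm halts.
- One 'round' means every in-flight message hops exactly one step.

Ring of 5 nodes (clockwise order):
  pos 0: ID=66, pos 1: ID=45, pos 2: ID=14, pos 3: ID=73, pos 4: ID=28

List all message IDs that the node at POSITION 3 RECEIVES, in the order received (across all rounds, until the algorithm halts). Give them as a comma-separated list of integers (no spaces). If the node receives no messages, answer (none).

Round 1: pos1(id45) recv 66: fwd; pos2(id14) recv 45: fwd; pos3(id73) recv 14: drop; pos4(id28) recv 73: fwd; pos0(id66) recv 28: drop
Round 2: pos2(id14) recv 66: fwd; pos3(id73) recv 45: drop; pos0(id66) recv 73: fwd
Round 3: pos3(id73) recv 66: drop; pos1(id45) recv 73: fwd
Round 4: pos2(id14) recv 73: fwd
Round 5: pos3(id73) recv 73: ELECTED

Answer: 14,45,66,73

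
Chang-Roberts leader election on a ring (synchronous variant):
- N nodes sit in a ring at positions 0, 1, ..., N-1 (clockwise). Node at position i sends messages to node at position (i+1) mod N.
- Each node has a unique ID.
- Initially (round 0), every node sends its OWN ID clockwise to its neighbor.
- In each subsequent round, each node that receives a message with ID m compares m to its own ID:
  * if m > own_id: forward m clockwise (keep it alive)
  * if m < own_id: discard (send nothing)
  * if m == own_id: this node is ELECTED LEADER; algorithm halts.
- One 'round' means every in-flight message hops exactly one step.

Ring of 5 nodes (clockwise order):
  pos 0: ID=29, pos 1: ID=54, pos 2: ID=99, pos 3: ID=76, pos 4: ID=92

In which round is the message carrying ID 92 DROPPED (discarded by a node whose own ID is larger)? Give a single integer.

Round 1: pos1(id54) recv 29: drop; pos2(id99) recv 54: drop; pos3(id76) recv 99: fwd; pos4(id92) recv 76: drop; pos0(id29) recv 92: fwd
Round 2: pos4(id92) recv 99: fwd; pos1(id54) recv 92: fwd
Round 3: pos0(id29) recv 99: fwd; pos2(id99) recv 92: drop
Round 4: pos1(id54) recv 99: fwd
Round 5: pos2(id99) recv 99: ELECTED
Message ID 92 originates at pos 4; dropped at pos 2 in round 3

Answer: 3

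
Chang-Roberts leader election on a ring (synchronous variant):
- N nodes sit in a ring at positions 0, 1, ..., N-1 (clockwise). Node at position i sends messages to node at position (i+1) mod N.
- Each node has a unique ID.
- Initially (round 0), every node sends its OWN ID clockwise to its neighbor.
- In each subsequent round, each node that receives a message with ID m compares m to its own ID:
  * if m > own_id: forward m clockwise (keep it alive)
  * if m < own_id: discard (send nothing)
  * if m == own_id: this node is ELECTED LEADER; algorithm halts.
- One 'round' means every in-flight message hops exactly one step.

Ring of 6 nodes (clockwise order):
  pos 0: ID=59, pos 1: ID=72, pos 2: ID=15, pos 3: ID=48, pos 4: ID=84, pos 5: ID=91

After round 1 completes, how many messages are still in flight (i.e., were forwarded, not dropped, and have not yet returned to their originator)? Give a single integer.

Answer: 2

Derivation:
Round 1: pos1(id72) recv 59: drop; pos2(id15) recv 72: fwd; pos3(id48) recv 15: drop; pos4(id84) recv 48: drop; pos5(id91) recv 84: drop; pos0(id59) recv 91: fwd
After round 1: 2 messages still in flight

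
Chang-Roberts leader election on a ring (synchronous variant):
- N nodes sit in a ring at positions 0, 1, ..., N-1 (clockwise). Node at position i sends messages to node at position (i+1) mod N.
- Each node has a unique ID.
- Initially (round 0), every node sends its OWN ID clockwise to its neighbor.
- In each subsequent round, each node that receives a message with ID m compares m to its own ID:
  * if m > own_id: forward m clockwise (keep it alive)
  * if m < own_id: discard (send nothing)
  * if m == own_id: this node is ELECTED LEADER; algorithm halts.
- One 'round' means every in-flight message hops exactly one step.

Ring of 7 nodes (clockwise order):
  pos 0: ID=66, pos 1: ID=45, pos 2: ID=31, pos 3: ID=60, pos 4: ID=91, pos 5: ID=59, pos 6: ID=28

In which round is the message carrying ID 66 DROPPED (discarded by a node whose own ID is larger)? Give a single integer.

Answer: 4

Derivation:
Round 1: pos1(id45) recv 66: fwd; pos2(id31) recv 45: fwd; pos3(id60) recv 31: drop; pos4(id91) recv 60: drop; pos5(id59) recv 91: fwd; pos6(id28) recv 59: fwd; pos0(id66) recv 28: drop
Round 2: pos2(id31) recv 66: fwd; pos3(id60) recv 45: drop; pos6(id28) recv 91: fwd; pos0(id66) recv 59: drop
Round 3: pos3(id60) recv 66: fwd; pos0(id66) recv 91: fwd
Round 4: pos4(id91) recv 66: drop; pos1(id45) recv 91: fwd
Round 5: pos2(id31) recv 91: fwd
Round 6: pos3(id60) recv 91: fwd
Round 7: pos4(id91) recv 91: ELECTED
Message ID 66 originates at pos 0; dropped at pos 4 in round 4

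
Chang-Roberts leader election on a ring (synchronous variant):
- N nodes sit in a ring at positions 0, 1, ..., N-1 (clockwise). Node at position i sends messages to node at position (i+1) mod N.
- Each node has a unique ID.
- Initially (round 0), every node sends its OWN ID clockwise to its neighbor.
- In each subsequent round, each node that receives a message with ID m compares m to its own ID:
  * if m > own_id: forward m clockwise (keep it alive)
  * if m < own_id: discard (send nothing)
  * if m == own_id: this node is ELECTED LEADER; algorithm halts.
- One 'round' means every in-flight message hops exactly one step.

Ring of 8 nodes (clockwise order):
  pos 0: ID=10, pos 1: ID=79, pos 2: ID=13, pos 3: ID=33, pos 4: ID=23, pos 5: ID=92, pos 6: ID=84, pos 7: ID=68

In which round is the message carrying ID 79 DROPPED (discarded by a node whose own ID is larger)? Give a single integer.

Answer: 4

Derivation:
Round 1: pos1(id79) recv 10: drop; pos2(id13) recv 79: fwd; pos3(id33) recv 13: drop; pos4(id23) recv 33: fwd; pos5(id92) recv 23: drop; pos6(id84) recv 92: fwd; pos7(id68) recv 84: fwd; pos0(id10) recv 68: fwd
Round 2: pos3(id33) recv 79: fwd; pos5(id92) recv 33: drop; pos7(id68) recv 92: fwd; pos0(id10) recv 84: fwd; pos1(id79) recv 68: drop
Round 3: pos4(id23) recv 79: fwd; pos0(id10) recv 92: fwd; pos1(id79) recv 84: fwd
Round 4: pos5(id92) recv 79: drop; pos1(id79) recv 92: fwd; pos2(id13) recv 84: fwd
Round 5: pos2(id13) recv 92: fwd; pos3(id33) recv 84: fwd
Round 6: pos3(id33) recv 92: fwd; pos4(id23) recv 84: fwd
Round 7: pos4(id23) recv 92: fwd; pos5(id92) recv 84: drop
Round 8: pos5(id92) recv 92: ELECTED
Message ID 79 originates at pos 1; dropped at pos 5 in round 4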